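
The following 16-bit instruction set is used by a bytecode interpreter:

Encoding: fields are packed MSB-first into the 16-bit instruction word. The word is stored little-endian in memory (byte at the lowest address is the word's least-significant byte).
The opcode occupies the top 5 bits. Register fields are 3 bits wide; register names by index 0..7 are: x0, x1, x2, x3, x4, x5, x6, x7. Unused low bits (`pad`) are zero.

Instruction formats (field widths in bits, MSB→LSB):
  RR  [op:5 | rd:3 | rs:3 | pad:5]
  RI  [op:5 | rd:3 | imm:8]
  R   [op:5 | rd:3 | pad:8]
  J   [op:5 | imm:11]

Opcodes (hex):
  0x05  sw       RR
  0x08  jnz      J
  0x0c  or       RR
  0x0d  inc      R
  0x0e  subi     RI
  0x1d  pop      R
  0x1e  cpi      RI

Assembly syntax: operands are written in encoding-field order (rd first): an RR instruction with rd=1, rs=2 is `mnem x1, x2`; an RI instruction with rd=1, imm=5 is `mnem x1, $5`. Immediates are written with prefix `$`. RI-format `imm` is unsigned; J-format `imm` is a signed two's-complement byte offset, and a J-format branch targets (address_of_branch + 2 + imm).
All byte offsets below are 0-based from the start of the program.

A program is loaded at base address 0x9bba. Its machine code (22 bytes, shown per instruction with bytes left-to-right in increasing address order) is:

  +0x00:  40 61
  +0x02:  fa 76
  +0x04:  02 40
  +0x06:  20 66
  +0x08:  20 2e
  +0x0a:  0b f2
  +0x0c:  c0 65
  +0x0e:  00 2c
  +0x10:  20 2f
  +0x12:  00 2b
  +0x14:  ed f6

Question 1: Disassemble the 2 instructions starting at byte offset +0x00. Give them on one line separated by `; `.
or x1, x2; subi x6, $250

off 0x00: read 40 61 as little → 0x6140
  opcode bits[15:11]=0xc: or/RR
  rd: (w>>8)&0x7=0x1 → x1
  rs: (w>>5)&0x7=0x2 → x2
off 0x02: read fa 76 as little → 0x76fa
  opcode bits[15:11]=0xe: subi/RI
  rd: (w>>8)&0x7=0x6 → x6
  imm: (w>>0)&0xff=0xfa → $250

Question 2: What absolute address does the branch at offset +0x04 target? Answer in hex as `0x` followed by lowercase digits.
0x9bc2

[04] 02 40 → 0x4002
  op=0x4002>>11=0x8 ⇒ jnz (J)
  imm@[10:0]=0x2 ⇒ $2
  target = base 0x9bba + off 0x04 + 2 + imm 2 = 0x9bc2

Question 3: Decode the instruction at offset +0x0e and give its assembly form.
[0e] 00 2c → 0x2c00
  top 5b → 0x5 → sw [RR]
  rd: (w>>8)&0x7=0x4 → x4
  rs: (w>>5)&0x7=0x0 → x0

sw x4, x0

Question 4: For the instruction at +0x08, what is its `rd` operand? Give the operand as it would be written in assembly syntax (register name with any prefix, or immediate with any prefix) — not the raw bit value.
x6

[08] 20 2e → 0x2e20
  op=0x2e20>>11=0x5 ⇒ sw (RR)
  rd: (w>>8)&0x7=0x6 → x6
  rs: (w>>5)&0x7=0x1 → x1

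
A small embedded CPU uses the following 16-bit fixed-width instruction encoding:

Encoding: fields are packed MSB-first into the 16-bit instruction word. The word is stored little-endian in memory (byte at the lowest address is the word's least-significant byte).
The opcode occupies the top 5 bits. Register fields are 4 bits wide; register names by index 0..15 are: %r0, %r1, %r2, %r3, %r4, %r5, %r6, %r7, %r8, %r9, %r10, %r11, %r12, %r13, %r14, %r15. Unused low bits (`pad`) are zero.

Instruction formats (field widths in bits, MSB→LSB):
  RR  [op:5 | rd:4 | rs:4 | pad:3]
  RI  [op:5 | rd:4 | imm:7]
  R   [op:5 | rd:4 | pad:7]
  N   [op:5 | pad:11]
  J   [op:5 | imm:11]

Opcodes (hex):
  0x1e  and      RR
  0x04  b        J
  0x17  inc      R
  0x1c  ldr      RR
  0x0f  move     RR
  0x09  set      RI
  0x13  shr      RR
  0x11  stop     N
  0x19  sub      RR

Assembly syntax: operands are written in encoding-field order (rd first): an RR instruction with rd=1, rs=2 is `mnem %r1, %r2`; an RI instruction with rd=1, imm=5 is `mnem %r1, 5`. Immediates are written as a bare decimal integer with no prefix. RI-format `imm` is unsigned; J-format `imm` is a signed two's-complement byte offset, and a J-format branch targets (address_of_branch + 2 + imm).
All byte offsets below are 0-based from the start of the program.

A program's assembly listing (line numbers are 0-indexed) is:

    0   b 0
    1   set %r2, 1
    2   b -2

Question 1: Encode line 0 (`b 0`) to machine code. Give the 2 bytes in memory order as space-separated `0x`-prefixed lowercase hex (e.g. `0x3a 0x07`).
L0: b op=0x4:5|imm=0:11 ⇒ 0x2000 ⇒ little 00 20

0x00 0x20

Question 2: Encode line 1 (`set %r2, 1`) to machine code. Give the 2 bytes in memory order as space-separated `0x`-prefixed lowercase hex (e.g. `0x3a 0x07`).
0x01 0x49

1. set fields op=0x9:5|rd=2:4|imm=1:7 → word 4901h → 01 49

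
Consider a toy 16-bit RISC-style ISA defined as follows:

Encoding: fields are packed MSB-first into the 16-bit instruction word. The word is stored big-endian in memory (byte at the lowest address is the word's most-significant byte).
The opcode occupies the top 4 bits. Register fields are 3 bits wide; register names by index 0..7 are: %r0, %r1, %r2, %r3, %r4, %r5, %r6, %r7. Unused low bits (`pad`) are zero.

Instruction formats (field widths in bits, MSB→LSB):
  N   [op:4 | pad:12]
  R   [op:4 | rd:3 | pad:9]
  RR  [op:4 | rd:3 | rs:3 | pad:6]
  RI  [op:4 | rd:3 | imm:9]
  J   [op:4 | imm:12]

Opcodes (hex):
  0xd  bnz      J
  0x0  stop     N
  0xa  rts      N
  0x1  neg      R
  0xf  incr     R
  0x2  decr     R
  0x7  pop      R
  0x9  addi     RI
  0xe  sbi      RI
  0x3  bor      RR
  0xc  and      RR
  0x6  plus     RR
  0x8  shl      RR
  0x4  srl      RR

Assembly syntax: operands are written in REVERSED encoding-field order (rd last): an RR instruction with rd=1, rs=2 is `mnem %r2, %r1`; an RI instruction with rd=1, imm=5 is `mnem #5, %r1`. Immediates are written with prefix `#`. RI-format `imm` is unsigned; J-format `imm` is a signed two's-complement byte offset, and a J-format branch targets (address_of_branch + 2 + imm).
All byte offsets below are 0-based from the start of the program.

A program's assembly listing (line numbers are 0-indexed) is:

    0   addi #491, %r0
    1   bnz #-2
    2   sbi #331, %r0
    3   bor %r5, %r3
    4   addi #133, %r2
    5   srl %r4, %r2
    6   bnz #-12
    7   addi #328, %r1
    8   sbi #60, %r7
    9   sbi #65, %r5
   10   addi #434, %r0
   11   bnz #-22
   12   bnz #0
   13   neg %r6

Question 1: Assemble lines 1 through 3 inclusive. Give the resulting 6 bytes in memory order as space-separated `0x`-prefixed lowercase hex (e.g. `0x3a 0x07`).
0xdf 0xfe 0xe1 0x4b 0x37 0x40

1. bnz fields op=0xd:4|imm=-2:12 → word dffeh → df fe
2. sbi fields op=0xe:4|rd=0:3|imm=331:9 → word e14bh → e1 4b
3. bor fields op=0x3:4|rd=3:3|rs=5:3|pad=0:6 → word 3740h → 37 40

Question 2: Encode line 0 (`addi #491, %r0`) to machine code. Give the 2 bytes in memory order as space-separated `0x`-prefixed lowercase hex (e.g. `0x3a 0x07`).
0x91 0xeb

0. addi fields op=0x9:4|rd=0:3|imm=491:9 → word 91ebh → 91 eb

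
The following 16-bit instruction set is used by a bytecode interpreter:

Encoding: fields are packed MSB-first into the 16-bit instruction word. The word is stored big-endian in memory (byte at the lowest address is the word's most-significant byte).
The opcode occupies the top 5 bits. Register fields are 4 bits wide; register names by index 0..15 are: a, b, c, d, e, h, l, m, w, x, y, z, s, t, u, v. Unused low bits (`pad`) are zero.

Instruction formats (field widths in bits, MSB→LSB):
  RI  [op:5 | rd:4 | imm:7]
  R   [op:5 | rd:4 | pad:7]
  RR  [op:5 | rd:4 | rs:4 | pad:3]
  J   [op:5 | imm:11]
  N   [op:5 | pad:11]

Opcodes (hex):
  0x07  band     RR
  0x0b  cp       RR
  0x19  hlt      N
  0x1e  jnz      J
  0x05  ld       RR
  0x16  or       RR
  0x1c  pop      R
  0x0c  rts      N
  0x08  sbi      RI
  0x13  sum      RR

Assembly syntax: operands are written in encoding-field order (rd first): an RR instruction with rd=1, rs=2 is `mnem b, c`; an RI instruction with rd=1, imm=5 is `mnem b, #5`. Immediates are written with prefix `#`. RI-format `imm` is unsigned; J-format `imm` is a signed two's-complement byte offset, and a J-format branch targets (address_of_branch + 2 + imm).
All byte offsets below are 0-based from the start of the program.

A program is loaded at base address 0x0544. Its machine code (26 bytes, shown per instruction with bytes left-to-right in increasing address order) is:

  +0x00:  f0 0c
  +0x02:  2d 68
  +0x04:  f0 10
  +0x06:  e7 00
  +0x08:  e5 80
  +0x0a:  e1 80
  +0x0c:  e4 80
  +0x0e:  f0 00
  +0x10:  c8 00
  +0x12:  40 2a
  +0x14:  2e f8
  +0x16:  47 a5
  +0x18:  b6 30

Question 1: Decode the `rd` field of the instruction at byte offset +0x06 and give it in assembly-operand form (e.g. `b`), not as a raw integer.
u

@+06  big-endian(e7 00) = 0xe700
  top 5b → 0x1c → pop [R]
  rd@[10:7]=0xe ⇒ u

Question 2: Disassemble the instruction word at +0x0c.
pop x

@+0c  big-endian(e4 80) = 0xe480
  opcode bits[15:11]=0x1c: pop/R
  rd@[10:7]=0x9 ⇒ x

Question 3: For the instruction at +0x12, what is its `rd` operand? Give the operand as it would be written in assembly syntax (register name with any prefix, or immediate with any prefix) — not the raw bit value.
@+12  big-endian(40 2a) = 0x402a
  opcode bits[15:11]=0x8: sbi/RI
  rd@[10:7]=0x0 ⇒ a
  imm@[6:0]=0x2a ⇒ #42

a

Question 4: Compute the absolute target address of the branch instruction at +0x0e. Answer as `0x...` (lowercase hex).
+0x0e: f0 00 ⇒ word 0xf000 (big)
  opcode bits[15:11]=0x1e: jnz/J
  imm@[10:0]=0x0 ⇒ #0
  target = base 0x0544 + off 0x0e + 2 + imm 0 = 0x0554

0x0554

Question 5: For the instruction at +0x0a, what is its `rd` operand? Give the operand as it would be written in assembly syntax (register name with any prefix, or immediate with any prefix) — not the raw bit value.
d

@+0a  big-endian(e1 80) = 0xe180
  op=0xe180>>11=0x1c ⇒ pop (R)
  [10:7] rd=3 = d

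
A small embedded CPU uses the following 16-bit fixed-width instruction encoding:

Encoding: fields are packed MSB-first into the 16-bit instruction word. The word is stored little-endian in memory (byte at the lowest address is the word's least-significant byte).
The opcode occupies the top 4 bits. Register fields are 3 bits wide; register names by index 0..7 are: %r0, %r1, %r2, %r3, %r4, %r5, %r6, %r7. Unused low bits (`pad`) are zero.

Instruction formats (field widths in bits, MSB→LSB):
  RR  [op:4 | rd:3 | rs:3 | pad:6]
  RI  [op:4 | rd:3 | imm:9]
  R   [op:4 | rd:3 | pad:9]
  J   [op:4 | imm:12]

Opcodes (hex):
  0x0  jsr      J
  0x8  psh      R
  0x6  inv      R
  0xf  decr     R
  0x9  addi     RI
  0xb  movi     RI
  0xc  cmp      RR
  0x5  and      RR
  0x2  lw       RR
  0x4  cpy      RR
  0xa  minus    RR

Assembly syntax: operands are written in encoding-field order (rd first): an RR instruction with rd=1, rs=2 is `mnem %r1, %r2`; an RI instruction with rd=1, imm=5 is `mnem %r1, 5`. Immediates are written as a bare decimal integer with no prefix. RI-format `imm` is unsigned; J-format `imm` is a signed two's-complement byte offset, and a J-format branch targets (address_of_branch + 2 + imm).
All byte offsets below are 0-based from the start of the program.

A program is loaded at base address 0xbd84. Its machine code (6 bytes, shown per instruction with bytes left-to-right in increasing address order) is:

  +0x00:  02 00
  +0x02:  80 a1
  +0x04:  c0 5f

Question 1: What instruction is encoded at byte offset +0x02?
minus %r0, %r6

off 0x02: read 80 a1 as little → 0xa180
  top 4b → 0xa → minus [RR]
  [11:9] rd=0 = %r0
  [8:6] rs=6 = %r6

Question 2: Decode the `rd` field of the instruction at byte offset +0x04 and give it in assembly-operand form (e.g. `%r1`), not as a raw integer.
[04] c0 5f → 0x5fc0
  opcode bits[15:12]=0x5: and/RR
  [11:9] rd=7 = %r7
  [8:6] rs=7 = %r7

%r7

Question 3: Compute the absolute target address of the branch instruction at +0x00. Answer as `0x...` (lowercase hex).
0xbd88

+0x00: 02 00 ⇒ word 0x0002 (little)
  opcode bits[15:12]=0x0: jsr/J
  imm@[11:0]=0x2 ⇒ 2
  target = base 0xbd84 + off 0x00 + 2 + imm 2 = 0xbd88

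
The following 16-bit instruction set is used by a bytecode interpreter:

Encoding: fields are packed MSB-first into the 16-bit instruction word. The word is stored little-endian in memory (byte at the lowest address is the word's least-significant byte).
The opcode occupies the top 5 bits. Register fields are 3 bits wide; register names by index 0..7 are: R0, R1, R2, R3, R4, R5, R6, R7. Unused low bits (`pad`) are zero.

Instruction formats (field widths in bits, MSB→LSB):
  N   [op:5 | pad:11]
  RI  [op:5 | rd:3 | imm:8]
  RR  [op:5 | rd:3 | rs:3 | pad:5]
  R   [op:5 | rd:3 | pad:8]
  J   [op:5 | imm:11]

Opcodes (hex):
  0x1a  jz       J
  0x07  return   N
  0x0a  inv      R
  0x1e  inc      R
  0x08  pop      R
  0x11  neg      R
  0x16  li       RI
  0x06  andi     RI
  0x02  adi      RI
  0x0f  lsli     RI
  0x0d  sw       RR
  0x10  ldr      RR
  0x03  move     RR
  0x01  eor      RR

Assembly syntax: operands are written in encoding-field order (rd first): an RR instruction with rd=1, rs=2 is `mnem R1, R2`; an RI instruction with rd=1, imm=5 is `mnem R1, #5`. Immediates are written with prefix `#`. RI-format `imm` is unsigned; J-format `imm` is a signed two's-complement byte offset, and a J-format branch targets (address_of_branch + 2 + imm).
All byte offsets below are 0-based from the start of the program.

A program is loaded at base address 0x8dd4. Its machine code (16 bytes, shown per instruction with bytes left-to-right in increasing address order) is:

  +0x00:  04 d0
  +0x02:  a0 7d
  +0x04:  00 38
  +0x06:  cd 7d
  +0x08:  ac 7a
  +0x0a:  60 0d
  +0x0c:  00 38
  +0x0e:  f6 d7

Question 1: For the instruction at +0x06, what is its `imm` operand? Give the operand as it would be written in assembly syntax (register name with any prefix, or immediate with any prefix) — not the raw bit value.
#205

@+06  little-endian(cd 7d) = 0x7dcd
  top 5b → 0xf → lsli [RI]
  rd: (w>>8)&0x7=0x5 → R5
  imm: (w>>0)&0xff=0xcd → #205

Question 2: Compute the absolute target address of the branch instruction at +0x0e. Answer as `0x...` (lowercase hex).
0x8dda

@+0e  little-endian(f6 d7) = 0xd7f6
  top 5b → 0x1a → jz [J]
  [10:0] imm=2038 (s11→-10) = #-10
  target = base 0x8dd4 + off 0x0e + 2 + imm -10 = 0x8dda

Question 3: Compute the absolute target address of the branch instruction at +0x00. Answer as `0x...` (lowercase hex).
off 0x00: read 04 d0 as little → 0xd004
  top 5b → 0x1a → jz [J]
  [10:0] imm=4 = #4
  target = base 0x8dd4 + off 0x00 + 2 + imm 4 = 0x8dda

0x8dda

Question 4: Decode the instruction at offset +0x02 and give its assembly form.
lsli R5, #160

off 0x02: read a0 7d as little → 0x7da0
  opcode bits[15:11]=0xf: lsli/RI
  rd: (w>>8)&0x7=0x5 → R5
  imm: (w>>0)&0xff=0xa0 → #160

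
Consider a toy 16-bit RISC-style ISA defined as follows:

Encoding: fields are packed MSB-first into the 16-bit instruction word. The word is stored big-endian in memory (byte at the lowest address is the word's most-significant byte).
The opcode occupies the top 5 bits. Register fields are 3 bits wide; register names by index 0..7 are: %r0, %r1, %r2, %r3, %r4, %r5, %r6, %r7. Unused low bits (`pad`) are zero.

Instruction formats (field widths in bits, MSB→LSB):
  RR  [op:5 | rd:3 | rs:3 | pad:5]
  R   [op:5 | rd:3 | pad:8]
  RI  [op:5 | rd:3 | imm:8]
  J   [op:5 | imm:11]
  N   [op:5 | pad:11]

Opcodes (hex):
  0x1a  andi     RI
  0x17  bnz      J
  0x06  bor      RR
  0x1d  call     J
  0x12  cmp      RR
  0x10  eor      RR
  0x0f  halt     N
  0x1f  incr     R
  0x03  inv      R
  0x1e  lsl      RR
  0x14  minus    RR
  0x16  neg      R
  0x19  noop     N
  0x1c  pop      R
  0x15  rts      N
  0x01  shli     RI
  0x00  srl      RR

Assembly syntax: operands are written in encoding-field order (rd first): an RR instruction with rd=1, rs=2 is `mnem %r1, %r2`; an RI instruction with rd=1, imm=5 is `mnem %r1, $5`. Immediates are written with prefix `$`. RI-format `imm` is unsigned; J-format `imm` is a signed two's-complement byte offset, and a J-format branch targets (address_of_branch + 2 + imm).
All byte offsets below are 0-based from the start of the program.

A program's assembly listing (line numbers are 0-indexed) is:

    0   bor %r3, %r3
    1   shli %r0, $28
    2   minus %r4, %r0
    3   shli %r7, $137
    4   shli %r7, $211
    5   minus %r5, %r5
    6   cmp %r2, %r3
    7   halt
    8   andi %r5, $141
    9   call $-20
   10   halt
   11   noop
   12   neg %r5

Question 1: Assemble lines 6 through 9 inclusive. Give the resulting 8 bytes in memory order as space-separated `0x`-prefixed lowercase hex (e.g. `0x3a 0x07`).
6. cmp fields op=0x12:5|rd=2:3|rs=3:3|pad=0:5 → word 9260h → 92 60
7. halt fields op=0xf:5|pad=0:11 → word 7800h → 78 00
8. andi fields op=0x1a:5|rd=5:3|imm=141:8 → word d58dh → d5 8d
9. call fields op=0x1d:5|imm=-20:11 → word efech → ef ec

0x92 0x60 0x78 0x00 0xd5 0x8d 0xef 0xec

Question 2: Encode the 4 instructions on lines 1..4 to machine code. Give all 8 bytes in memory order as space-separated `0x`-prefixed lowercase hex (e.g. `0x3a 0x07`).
0x08 0x1c 0xa4 0x00 0x0f 0x89 0x0f 0xd3

L1: shli op=0x1:5|rd=0:3|imm=28:8 ⇒ 0x081c ⇒ big 08 1c
L2: minus op=0x14:5|rd=4:3|rs=0:3|pad=0:5 ⇒ 0xa400 ⇒ big a4 00
L3: shli op=0x1:5|rd=7:3|imm=137:8 ⇒ 0x0f89 ⇒ big 0f 89
L4: shli op=0x1:5|rd=7:3|imm=211:8 ⇒ 0x0fd3 ⇒ big 0f d3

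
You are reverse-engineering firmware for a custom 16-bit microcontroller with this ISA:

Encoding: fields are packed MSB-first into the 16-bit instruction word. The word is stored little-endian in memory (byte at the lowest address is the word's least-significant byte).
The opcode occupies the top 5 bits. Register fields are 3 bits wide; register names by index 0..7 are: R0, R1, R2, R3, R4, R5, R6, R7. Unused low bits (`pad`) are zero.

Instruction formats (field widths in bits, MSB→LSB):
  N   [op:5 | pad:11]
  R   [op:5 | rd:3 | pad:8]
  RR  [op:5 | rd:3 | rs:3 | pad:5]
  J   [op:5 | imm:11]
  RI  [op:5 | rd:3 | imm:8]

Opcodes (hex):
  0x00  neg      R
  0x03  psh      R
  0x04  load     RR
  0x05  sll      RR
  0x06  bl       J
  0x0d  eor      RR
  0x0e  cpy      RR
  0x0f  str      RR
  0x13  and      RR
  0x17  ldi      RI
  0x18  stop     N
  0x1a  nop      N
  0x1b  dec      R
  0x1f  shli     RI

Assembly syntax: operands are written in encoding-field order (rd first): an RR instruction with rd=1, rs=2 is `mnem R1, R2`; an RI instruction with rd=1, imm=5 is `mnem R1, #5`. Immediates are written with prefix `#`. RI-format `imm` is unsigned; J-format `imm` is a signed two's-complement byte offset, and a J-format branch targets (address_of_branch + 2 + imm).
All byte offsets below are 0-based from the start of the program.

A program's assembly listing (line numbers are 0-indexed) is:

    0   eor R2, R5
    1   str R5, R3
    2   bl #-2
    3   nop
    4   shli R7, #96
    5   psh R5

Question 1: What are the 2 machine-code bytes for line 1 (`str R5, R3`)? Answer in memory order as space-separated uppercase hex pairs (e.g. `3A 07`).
L1: str op=0xf:5|rd=5:3|rs=3:3|pad=0:5 ⇒ 0x7d60 ⇒ little 60 7d

60 7D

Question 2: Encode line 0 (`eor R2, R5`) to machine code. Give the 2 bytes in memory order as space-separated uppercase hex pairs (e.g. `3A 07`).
A0 6A

L0: eor op=0xd:5|rd=2:3|rs=5:3|pad=0:5 ⇒ 0x6aa0 ⇒ little a0 6a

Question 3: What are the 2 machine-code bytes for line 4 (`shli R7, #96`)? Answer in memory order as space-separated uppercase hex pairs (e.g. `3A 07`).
L4: shli op=0x1f:5|rd=7:3|imm=96:8 ⇒ 0xff60 ⇒ little 60 ff

60 FF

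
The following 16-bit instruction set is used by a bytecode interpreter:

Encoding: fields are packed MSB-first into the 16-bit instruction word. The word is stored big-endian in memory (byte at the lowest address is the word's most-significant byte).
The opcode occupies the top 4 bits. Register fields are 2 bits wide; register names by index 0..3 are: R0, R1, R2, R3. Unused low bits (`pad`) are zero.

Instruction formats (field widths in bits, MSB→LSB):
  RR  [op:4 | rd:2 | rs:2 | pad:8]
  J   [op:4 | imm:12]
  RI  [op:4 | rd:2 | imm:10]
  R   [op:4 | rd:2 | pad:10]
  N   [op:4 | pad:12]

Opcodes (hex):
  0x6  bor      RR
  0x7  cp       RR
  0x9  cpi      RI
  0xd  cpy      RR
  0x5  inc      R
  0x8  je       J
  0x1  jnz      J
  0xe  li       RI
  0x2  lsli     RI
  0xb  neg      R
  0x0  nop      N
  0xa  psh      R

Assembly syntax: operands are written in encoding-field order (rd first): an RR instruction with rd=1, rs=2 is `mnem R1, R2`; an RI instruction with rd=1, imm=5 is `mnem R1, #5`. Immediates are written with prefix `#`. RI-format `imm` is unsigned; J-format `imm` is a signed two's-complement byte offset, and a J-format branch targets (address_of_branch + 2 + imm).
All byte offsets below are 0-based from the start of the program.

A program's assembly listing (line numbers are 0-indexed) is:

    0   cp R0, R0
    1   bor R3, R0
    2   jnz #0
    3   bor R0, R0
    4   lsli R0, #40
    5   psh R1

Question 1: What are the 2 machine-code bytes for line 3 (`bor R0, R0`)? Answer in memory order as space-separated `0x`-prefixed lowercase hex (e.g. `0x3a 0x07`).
0x60 0x00

3. bor fields op=0x6:4|rd=0:2|rs=0:2|pad=0:8 → word 6000h → 60 00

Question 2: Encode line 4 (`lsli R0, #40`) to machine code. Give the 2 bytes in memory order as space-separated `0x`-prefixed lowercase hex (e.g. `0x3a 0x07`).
0x20 0x28

L4: lsli op=0x2:4|rd=0:2|imm=40:10 ⇒ 0x2028 ⇒ big 20 28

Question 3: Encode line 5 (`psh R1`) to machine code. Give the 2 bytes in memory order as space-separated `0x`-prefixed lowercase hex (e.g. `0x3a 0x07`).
0xa4 0x00

L5: psh op=0xa:4|rd=1:2|pad=0:10 ⇒ 0xa400 ⇒ big a4 00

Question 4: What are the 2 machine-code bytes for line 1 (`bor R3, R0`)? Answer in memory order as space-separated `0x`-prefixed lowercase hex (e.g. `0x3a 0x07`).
line 1 (bor): pack op=0x6:4|rd=3:2|rs=0:2|pad=0:8 = 0x6c00; big→ 6c 00

0x6c 0x00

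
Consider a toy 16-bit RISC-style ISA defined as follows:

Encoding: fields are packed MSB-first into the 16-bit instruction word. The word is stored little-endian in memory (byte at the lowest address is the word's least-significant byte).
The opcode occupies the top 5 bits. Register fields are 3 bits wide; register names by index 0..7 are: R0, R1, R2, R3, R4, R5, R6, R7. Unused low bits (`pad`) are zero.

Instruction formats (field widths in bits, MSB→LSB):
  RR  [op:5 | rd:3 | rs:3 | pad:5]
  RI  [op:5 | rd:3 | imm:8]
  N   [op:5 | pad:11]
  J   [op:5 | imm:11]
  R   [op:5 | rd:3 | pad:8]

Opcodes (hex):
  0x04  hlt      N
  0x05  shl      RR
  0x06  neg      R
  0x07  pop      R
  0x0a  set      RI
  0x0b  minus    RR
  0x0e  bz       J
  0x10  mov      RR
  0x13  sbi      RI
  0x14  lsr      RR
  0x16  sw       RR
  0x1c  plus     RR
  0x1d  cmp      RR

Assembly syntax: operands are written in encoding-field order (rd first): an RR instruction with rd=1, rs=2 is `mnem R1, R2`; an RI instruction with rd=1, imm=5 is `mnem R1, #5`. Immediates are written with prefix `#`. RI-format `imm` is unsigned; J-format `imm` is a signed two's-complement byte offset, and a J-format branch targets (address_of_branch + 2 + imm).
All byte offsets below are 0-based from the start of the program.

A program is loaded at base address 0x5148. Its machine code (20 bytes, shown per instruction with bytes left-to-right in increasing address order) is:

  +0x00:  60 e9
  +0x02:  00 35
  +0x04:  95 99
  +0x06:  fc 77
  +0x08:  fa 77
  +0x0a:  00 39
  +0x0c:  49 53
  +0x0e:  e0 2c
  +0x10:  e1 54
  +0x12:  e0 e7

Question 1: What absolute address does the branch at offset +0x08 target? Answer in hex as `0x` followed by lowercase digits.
[08] fa 77 → 0x77fa
  opcode bits[15:11]=0xe: bz/J
  [10:0] imm=2042 (s11→-6) = #-6
  target = base 0x5148 + off 0x08 + 2 + imm -6 = 0x514c

0x514c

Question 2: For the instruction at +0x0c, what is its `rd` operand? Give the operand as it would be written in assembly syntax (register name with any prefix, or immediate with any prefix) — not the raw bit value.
R3

[0c] 49 53 → 0x5349
  op=0x5349>>11=0xa ⇒ set (RI)
  rd@[10:8]=0x3 ⇒ R3
  imm@[7:0]=0x49 ⇒ #73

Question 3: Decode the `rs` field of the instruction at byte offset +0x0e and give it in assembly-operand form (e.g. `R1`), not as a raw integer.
R7

+0x0e: e0 2c ⇒ word 0x2ce0 (little)
  op=0x2ce0>>11=0x5 ⇒ shl (RR)
  [10:8] rd=4 = R4
  [7:5] rs=7 = R7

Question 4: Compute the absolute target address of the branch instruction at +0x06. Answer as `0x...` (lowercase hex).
@+06  little-endian(fc 77) = 0x77fc
  op=0x77fc>>11=0xe ⇒ bz (J)
  [10:0] imm=2044 (s11→-4) = #-4
  target = base 0x5148 + off 0x06 + 2 + imm -4 = 0x514c

0x514c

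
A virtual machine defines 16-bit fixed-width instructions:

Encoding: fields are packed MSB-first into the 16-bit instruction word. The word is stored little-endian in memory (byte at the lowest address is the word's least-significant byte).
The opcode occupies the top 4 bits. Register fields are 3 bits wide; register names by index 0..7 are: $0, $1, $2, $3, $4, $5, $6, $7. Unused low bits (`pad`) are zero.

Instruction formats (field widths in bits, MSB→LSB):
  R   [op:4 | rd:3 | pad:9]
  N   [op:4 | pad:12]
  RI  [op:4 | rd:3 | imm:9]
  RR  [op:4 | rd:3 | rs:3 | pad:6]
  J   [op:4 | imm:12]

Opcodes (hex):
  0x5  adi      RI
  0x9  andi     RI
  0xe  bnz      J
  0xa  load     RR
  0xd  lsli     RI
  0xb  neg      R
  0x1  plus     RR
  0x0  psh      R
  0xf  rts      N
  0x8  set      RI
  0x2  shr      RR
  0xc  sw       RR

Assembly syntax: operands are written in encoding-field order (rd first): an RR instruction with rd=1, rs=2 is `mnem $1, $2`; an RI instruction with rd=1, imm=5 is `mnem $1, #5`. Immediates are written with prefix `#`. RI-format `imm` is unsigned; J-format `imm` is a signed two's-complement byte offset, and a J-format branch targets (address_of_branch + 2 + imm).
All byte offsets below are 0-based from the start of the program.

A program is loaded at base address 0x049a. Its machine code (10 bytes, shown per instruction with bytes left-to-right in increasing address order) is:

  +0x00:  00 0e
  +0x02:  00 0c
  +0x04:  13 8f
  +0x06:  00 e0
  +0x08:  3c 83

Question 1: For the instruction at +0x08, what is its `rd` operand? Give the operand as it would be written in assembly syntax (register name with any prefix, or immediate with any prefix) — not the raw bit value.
$1

[08] 3c 83 → 0x833c
  op=0x833c>>12=0x8 ⇒ set (RI)
  [11:9] rd=1 = $1
  [8:0] imm=316 = #316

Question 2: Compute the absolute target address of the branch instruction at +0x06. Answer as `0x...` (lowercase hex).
0x04a2

+0x06: 00 e0 ⇒ word 0xe000 (little)
  top 4b → 0xe → bnz [J]
  [11:0] imm=0 = #0
  target = base 0x049a + off 0x06 + 2 + imm 0 = 0x04a2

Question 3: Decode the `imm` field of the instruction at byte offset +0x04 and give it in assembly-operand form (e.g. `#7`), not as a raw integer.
#275

@+04  little-endian(13 8f) = 0x8f13
  top 4b → 0x8 → set [RI]
  rd: (w>>9)&0x7=0x7 → $7
  imm: (w>>0)&0x1ff=0x113 → #275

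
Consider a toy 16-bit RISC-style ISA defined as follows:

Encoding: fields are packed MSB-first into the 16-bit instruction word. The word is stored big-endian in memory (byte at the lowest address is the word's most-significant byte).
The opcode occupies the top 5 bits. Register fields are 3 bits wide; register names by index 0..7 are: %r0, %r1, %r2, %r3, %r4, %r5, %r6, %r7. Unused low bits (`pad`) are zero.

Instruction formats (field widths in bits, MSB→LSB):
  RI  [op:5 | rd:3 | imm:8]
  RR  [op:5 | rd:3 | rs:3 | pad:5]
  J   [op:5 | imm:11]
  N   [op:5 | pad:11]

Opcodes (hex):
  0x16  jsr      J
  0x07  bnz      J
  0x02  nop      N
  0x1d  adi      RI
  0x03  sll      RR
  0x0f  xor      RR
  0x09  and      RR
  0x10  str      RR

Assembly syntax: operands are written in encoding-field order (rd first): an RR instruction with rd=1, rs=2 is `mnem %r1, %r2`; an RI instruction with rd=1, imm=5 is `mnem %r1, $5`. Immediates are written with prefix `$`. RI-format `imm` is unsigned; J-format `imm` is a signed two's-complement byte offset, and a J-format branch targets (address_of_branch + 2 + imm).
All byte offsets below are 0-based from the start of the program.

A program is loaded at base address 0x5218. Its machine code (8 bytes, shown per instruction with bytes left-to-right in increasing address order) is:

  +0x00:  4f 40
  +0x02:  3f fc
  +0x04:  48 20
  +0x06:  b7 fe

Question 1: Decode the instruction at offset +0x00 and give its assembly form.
and %r7, %r2

[00] 4f 40 → 0x4f40
  opcode bits[15:11]=0x9: and/RR
  rd: (w>>8)&0x7=0x7 → %r7
  rs: (w>>5)&0x7=0x2 → %r2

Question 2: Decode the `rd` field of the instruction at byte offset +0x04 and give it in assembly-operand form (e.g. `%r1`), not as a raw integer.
%r0

off 0x04: read 48 20 as big → 0x4820
  top 5b → 0x9 → and [RR]
  rd: (w>>8)&0x7=0x0 → %r0
  rs: (w>>5)&0x7=0x1 → %r1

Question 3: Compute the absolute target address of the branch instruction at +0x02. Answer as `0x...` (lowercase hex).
0x5218

[02] 3f fc → 0x3ffc
  top 5b → 0x7 → bnz [J]
  imm: (w>>0)&0x7ff=0x7fc (s11→-4) → $-4
  target = base 0x5218 + off 0x02 + 2 + imm -4 = 0x5218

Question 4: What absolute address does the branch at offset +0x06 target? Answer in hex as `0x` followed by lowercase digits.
0x521e

off 0x06: read b7 fe as big → 0xb7fe
  opcode bits[15:11]=0x16: jsr/J
  imm@[10:0]=0x7fe (s11→-2) ⇒ $-2
  target = base 0x5218 + off 0x06 + 2 + imm -2 = 0x521e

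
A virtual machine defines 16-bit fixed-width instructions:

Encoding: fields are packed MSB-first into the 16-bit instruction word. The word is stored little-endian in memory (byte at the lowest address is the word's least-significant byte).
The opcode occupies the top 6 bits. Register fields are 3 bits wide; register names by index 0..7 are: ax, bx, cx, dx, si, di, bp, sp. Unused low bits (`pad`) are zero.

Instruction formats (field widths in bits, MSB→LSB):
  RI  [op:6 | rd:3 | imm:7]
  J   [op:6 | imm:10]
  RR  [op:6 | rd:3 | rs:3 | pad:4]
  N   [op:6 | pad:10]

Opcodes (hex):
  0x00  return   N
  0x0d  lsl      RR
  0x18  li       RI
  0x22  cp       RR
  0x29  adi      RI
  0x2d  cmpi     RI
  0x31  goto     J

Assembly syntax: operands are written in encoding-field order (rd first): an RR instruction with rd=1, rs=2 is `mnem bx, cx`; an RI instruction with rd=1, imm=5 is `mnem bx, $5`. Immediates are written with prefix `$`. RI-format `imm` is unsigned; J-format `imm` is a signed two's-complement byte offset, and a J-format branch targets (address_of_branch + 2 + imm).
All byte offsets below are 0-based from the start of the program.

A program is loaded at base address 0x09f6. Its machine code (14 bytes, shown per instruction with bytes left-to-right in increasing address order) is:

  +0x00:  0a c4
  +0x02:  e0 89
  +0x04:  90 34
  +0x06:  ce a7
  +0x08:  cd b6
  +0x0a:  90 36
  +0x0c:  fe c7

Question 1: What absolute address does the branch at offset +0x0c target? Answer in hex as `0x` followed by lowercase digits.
0x0a02

[0c] fe c7 → 0xc7fe
  opcode bits[15:10]=0x31: goto/J
  imm@[9:0]=0x3fe (s10→-2) ⇒ $-2
  target = base 0x09f6 + off 0x0c + 2 + imm -2 = 0x0a02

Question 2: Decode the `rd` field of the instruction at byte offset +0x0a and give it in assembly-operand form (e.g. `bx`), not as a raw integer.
+0x0a: 90 36 ⇒ word 0x3690 (little)
  top 6b → 0xd → lsl [RR]
  rd: (w>>7)&0x7=0x5 → di
  rs: (w>>4)&0x7=0x1 → bx

di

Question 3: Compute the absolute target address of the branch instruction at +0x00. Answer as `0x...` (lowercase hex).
0x0a02

[00] 0a c4 → 0xc40a
  op=0xc40a>>10=0x31 ⇒ goto (J)
  imm: (w>>0)&0x3ff=0xa → $10
  target = base 0x09f6 + off 0x00 + 2 + imm 10 = 0x0a02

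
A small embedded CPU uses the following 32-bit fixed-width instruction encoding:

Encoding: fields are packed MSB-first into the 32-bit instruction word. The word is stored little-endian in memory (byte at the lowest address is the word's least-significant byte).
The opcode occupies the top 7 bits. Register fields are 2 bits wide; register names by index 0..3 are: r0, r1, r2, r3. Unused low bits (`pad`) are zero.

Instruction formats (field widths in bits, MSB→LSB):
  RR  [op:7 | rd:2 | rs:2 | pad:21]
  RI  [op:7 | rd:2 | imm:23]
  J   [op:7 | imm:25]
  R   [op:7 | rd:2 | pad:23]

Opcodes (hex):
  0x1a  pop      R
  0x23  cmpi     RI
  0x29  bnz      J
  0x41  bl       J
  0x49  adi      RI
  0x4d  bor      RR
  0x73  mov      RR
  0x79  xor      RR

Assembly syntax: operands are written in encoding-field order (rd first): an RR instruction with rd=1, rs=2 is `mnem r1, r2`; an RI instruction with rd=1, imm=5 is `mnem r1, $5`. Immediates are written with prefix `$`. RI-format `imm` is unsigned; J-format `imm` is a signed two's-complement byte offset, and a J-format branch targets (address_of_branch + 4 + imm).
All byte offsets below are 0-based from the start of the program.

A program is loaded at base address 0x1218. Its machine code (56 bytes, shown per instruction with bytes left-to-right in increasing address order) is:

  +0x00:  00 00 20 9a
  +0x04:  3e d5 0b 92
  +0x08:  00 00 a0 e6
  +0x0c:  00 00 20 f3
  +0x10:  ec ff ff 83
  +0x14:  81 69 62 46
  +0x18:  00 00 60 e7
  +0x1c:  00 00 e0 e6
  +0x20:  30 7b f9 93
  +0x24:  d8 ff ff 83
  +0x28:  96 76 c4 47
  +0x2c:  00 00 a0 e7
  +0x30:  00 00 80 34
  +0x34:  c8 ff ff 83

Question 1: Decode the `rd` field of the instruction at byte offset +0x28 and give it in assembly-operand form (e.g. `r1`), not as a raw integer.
@+28  little-endian(96 76 c4 47) = 0x47c47696
  opcode bits[31:25]=0x23: cmpi/RI
  [24:23] rd=3 = r3
  [22:0] imm=4486806 = $4486806

r3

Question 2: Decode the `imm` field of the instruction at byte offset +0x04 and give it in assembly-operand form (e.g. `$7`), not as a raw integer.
$775486

+0x04: 3e d5 0b 92 ⇒ word 0x920bd53e (little)
  opcode bits[31:25]=0x49: adi/RI
  [24:23] rd=0 = r0
  [22:0] imm=775486 = $775486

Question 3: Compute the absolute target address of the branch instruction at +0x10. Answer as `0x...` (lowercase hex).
[10] ec ff ff 83 → 0x83ffffec
  op=0x83ffffec>>25=0x41 ⇒ bl (J)
  imm@[24:0]=0x1ffffec (s25→-20) ⇒ $-20
  target = base 0x1218 + off 0x10 + 4 + imm -20 = 0x1218

0x1218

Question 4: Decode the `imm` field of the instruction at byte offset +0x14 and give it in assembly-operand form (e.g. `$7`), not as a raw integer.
$6449537

@+14  little-endian(81 69 62 46) = 0x46626981
  top 7b → 0x23 → cmpi [RI]
  [24:23] rd=0 = r0
  [22:0] imm=6449537 = $6449537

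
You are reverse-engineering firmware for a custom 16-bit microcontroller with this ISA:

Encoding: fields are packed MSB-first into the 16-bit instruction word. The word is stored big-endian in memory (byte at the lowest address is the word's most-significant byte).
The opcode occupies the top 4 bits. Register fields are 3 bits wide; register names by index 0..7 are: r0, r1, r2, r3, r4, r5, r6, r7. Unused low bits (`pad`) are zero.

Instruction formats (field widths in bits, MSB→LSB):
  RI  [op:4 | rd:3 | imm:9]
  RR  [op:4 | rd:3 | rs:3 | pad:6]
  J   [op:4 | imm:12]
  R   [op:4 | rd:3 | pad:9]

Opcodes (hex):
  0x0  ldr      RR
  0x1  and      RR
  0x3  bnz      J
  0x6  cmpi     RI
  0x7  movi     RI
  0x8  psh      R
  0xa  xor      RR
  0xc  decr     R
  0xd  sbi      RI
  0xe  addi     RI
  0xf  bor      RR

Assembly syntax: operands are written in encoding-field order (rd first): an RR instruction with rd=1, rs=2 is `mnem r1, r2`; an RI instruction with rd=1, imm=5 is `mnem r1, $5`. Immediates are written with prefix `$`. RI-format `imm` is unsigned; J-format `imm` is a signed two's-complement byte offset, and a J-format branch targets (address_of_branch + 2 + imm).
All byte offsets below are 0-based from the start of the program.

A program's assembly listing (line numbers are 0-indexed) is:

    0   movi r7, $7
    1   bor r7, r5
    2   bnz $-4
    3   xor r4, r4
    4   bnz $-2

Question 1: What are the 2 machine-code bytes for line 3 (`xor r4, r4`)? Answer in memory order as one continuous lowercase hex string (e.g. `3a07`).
line 3 (xor): pack op=0xa:4|rd=4:3|rs=4:3|pad=0:6 = 0xa900; big→ a9 00

a900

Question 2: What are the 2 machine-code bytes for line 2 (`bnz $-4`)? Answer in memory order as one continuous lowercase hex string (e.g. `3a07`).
3ffc

line 2 (bnz): pack op=0x3:4|imm=-4:12 = 0x3ffc; big→ 3f fc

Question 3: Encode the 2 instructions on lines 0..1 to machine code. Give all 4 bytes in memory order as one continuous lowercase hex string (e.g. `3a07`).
7e07ff40

line 0 (movi): pack op=0x7:4|rd=7:3|imm=7:9 = 0x7e07; big→ 7e 07
line 1 (bor): pack op=0xf:4|rd=7:3|rs=5:3|pad=0:6 = 0xff40; big→ ff 40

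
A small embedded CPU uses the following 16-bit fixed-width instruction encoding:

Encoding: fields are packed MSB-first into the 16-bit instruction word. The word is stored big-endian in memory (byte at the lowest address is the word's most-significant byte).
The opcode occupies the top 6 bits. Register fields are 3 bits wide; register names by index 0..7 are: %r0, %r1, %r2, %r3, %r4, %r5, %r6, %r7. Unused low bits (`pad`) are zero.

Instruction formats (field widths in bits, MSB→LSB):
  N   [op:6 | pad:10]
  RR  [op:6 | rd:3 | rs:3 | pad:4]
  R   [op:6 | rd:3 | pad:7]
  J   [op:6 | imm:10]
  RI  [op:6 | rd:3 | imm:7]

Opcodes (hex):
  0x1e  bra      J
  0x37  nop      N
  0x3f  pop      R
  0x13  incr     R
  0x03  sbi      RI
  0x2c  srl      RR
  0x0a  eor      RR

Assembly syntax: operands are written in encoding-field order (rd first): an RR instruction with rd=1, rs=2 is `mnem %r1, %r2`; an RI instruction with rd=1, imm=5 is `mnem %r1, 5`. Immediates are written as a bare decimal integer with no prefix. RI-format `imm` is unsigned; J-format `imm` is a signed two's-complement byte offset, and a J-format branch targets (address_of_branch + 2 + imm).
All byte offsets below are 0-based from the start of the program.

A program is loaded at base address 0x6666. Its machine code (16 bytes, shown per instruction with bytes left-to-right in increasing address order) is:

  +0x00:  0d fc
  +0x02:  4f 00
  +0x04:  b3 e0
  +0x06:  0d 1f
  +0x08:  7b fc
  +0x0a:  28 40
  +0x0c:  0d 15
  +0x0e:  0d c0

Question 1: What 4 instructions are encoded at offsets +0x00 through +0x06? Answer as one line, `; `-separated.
sbi %r3, 124; incr %r6; srl %r7, %r6; sbi %r2, 31

@+00  big-endian(0d fc) = 0x0dfc
  opcode bits[15:10]=0x3: sbi/RI
  rd: (w>>7)&0x7=0x3 → %r3
  imm: (w>>0)&0x7f=0x7c → 124
@+02  big-endian(4f 00) = 0x4f00
  opcode bits[15:10]=0x13: incr/R
  rd: (w>>7)&0x7=0x6 → %r6
@+04  big-endian(b3 e0) = 0xb3e0
  opcode bits[15:10]=0x2c: srl/RR
  rd: (w>>7)&0x7=0x7 → %r7
  rs: (w>>4)&0x7=0x6 → %r6
@+06  big-endian(0d 1f) = 0x0d1f
  opcode bits[15:10]=0x3: sbi/RI
  rd: (w>>7)&0x7=0x2 → %r2
  imm: (w>>0)&0x7f=0x1f → 31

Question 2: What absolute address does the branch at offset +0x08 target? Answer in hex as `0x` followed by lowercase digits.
[08] 7b fc → 0x7bfc
  opcode bits[15:10]=0x1e: bra/J
  imm: (w>>0)&0x3ff=0x3fc (s10→-4) → -4
  target = base 0x6666 + off 0x08 + 2 + imm -4 = 0x666c

0x666c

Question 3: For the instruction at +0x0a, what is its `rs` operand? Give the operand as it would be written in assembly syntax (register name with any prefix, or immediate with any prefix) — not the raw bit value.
@+0a  big-endian(28 40) = 0x2840
  opcode bits[15:10]=0xa: eor/RR
  rd@[9:7]=0x0 ⇒ %r0
  rs@[6:4]=0x4 ⇒ %r4

%r4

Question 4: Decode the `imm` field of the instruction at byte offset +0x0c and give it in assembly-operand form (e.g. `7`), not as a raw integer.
21

@+0c  big-endian(0d 15) = 0x0d15
  opcode bits[15:10]=0x3: sbi/RI
  rd: (w>>7)&0x7=0x2 → %r2
  imm: (w>>0)&0x7f=0x15 → 21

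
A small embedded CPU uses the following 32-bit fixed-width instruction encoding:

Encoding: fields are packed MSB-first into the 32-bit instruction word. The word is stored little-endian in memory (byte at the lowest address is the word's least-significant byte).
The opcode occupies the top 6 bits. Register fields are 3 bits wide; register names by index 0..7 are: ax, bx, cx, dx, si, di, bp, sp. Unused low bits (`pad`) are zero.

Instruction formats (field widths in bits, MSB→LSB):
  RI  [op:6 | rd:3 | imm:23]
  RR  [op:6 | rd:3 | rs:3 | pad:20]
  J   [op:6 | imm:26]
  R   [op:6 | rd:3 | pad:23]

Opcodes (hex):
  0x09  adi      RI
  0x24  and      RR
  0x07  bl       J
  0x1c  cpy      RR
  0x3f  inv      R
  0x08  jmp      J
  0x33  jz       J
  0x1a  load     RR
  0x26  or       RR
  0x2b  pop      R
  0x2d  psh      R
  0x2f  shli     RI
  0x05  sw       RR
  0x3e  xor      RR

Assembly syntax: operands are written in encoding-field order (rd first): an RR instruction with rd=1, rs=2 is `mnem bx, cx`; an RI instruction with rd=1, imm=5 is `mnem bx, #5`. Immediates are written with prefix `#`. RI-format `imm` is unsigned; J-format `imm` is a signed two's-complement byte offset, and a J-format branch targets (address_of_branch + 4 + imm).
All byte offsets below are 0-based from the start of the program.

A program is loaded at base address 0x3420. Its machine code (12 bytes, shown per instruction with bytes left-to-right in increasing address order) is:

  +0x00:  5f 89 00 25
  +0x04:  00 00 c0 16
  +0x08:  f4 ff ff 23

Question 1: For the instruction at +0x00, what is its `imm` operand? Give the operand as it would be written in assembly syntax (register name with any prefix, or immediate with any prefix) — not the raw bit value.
off 0x00: read 5f 89 00 25 as little → 0x2500895f
  opcode bits[31:26]=0x9: adi/RI
  rd: (w>>23)&0x7=0x2 → cx
  imm: (w>>0)&0x7fffff=0x895f → #35167

#35167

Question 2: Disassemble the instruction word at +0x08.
off 0x08: read f4 ff ff 23 as little → 0x23fffff4
  opcode bits[31:26]=0x8: jmp/J
  imm@[25:0]=0x3fffff4 (s26→-12) ⇒ #-12

jmp #-12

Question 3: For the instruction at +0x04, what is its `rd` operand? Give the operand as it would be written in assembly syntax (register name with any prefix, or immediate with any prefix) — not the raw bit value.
off 0x04: read 00 00 c0 16 as little → 0x16c00000
  op=0x16c00000>>26=0x5 ⇒ sw (RR)
  rd: (w>>23)&0x7=0x5 → di
  rs: (w>>20)&0x7=0x4 → si

di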